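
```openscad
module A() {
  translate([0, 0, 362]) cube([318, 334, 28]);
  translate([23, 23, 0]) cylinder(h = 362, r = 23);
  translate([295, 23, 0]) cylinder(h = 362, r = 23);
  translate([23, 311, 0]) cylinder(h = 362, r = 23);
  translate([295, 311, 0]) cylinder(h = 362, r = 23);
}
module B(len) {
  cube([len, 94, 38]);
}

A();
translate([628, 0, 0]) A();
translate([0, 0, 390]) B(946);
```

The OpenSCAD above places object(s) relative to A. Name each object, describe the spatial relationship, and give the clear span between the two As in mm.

A is a stool. B is a beam. A beam spans the tops of two stools. The clear span between the two stools is 310 mm.

Second stool starts at x = 628; first ends at x = 318; clear span = 628 − 318 = 310 mm.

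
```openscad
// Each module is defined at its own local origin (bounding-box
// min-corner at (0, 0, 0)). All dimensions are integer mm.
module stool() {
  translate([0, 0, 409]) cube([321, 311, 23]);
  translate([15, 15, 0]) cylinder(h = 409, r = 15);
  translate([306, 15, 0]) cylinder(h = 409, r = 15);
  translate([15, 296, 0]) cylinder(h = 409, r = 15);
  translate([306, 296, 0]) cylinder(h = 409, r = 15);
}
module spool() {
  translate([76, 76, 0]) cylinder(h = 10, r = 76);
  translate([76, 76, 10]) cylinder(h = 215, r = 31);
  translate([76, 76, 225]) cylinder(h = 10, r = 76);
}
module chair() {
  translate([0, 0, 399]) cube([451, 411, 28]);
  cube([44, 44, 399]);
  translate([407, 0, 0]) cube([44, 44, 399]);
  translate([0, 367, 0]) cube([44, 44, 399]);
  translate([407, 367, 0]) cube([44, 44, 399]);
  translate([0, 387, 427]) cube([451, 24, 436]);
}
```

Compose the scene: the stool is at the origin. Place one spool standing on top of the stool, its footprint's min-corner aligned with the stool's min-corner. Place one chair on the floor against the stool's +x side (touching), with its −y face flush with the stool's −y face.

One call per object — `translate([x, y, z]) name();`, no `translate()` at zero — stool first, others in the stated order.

stool();
translate([0, 0, 432]) spool();
translate([321, 0, 0]) chair();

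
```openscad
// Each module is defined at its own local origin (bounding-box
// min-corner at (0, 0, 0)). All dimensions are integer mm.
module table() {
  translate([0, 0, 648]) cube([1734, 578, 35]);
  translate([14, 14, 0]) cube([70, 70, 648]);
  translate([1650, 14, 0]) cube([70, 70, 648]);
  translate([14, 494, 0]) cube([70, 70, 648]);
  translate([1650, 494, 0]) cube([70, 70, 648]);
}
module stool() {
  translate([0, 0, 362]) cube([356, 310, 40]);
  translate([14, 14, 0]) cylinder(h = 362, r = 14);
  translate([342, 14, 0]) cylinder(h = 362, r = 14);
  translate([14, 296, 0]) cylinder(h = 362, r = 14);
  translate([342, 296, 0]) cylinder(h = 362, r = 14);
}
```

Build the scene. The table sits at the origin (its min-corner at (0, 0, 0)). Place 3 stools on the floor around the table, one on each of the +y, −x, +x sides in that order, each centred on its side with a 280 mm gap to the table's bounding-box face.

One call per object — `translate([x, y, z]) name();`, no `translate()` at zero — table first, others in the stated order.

table();
translate([689, 858, 0]) stool();
translate([-636, 134, 0]) stool();
translate([2014, 134, 0]) stool();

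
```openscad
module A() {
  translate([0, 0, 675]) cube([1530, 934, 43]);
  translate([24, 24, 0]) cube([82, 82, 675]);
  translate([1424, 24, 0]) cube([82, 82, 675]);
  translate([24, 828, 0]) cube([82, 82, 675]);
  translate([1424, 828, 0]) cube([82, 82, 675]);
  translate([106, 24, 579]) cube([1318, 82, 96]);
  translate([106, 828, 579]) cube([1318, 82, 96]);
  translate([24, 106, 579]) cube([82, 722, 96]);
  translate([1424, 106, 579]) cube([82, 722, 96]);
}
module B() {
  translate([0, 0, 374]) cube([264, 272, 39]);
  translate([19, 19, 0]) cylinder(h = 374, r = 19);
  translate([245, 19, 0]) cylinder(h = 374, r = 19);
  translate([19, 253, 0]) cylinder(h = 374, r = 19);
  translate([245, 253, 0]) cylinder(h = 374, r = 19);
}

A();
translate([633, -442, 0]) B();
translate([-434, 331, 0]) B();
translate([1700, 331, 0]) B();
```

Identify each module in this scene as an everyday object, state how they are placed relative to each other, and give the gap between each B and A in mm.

Each stool's nearest face is 170 mm from the table's bounding box.

A is a table. B is a stool. Three stools sit around the table at the −y, −x, +x sides. The gap between each stool and the table is 170 mm.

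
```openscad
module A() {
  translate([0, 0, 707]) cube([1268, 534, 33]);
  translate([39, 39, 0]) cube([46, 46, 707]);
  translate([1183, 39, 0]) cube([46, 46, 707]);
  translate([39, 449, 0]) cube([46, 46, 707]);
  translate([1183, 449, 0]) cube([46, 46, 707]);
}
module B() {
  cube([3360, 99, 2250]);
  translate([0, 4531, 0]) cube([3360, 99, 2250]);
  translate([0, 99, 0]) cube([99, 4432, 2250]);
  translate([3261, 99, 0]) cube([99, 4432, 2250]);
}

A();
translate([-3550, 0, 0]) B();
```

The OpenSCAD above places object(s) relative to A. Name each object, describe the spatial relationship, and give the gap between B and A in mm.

The house frame's nearest face is 190 mm from the table's −x face.

A is a table. B is a house frame. The house frame is on the floor beside the table on its −x side. The gap between the house frame and the table is 190 mm.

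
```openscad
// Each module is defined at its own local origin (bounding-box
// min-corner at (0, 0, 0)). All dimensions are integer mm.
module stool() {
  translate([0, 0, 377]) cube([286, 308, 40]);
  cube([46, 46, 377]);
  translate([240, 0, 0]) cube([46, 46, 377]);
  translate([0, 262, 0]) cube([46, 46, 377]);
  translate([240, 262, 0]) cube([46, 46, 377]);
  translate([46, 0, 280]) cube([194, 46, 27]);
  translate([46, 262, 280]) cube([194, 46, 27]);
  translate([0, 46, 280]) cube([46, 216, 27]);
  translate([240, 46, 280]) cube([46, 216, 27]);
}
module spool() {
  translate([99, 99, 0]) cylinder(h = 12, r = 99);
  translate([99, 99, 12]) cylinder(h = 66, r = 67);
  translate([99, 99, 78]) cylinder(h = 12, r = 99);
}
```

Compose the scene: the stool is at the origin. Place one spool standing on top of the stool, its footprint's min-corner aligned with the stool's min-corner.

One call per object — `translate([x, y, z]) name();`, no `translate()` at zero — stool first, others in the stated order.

stool();
translate([0, 0, 417]) spool();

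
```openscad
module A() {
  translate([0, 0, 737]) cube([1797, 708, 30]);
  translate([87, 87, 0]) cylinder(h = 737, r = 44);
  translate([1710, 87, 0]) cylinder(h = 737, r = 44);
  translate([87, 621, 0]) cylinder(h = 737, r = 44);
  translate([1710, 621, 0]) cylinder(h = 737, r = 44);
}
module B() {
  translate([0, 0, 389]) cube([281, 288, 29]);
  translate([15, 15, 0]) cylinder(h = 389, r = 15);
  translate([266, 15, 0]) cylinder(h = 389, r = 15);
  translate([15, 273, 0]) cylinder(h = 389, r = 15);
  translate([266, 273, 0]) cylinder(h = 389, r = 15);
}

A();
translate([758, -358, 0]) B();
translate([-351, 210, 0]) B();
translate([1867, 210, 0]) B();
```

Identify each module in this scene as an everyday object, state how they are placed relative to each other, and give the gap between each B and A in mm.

A is a table. B is a stool. Three stools sit around the table at the −y, −x, +x sides. The gap between each stool and the table is 70 mm.

Each stool's nearest face is 70 mm from the table's bounding box.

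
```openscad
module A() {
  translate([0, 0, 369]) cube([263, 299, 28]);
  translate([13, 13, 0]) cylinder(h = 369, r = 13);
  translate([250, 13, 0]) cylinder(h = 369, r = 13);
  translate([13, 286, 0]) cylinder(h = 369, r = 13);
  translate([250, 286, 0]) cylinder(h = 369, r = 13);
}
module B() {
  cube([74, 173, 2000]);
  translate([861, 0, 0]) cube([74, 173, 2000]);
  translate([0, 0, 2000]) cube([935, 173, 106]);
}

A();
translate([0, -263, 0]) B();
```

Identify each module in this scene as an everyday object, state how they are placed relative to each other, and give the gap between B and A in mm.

A is a stool. B is a door frame. The door frame is on the floor beside the stool on its −y side. The gap between the door frame and the stool is 90 mm.

The door frame's nearest face is 90 mm from the stool's −y face.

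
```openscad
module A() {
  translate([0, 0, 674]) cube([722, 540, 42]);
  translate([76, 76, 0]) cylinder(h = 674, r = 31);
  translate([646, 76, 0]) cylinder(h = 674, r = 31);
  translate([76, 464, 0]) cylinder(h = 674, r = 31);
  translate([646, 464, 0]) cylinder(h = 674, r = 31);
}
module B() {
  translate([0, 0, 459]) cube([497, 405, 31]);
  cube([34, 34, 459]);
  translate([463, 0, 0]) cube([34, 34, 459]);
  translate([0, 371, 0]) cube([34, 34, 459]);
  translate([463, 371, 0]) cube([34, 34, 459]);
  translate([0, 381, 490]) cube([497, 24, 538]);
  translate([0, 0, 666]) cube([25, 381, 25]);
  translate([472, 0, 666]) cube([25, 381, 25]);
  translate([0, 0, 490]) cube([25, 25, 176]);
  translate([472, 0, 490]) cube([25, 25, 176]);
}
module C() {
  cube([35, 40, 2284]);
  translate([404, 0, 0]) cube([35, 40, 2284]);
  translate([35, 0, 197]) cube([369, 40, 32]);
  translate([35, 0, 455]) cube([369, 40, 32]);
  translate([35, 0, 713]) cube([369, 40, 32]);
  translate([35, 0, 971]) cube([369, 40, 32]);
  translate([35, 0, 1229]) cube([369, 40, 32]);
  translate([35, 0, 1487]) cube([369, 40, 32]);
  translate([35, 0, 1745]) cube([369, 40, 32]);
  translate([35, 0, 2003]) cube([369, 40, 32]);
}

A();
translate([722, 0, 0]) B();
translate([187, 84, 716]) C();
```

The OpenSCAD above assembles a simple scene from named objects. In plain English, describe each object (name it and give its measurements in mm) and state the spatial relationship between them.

A is a table with a 722×540 mm rectangular top, 42 mm thick, top surface at z = 716 mm, supported by four round legs of 62 mm diameter, each leg's bounding box inset 45 mm from the nearest pair of top edges, running from the floor.

B is a chair: 497×405 mm seat, 31 mm thick, top at z = 490 mm, on four 34 mm square corner legs flush with the seat edges. A 24 mm thick backrest slab spans the full seat width, extending 538 mm above the seat top, its back face flush with the seat's +y edge. Two armrests of 25×25 mm section run along each side from the seat's front edge to the front of the backrest, top faces 201 mm above the seat top and outer faces flush with the seat's x-edges; a 25×25 mm post under the front of each armrest stands on the seat at the front corner.

C is a wooden ladder with two side rails of 35×40 mm section and 2284 mm height, set 439 mm apart overall. Between them run 8 rectangular rungs (40 mm deep, 32 mm thick), front faces flush with the rails' −y face. The bottom of the first rung is 197 mm above the floor and each subsequent rung is 258 mm higher than the one below.

The chair is against the table's +x side, with their −y faces flush. The ladder is on top of the table.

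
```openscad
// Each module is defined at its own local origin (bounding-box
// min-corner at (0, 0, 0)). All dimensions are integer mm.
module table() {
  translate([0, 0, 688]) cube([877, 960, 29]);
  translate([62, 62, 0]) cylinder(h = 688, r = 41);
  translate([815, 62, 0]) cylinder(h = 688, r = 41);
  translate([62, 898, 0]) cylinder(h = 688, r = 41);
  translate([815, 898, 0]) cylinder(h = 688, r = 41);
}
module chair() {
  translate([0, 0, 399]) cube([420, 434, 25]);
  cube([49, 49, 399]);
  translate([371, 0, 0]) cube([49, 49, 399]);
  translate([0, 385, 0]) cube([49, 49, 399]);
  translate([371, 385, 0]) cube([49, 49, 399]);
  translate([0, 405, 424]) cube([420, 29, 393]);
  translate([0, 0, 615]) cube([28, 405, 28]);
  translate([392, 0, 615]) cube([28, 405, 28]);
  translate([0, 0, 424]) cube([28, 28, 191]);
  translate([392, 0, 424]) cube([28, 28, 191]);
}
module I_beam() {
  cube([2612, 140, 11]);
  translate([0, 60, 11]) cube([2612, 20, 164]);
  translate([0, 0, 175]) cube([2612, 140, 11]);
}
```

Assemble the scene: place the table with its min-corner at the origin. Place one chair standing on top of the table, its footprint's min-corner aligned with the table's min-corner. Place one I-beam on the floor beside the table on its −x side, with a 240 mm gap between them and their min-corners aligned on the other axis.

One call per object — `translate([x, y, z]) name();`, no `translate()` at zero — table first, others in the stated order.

table();
translate([0, 0, 717]) chair();
translate([-2852, 0, 0]) I_beam();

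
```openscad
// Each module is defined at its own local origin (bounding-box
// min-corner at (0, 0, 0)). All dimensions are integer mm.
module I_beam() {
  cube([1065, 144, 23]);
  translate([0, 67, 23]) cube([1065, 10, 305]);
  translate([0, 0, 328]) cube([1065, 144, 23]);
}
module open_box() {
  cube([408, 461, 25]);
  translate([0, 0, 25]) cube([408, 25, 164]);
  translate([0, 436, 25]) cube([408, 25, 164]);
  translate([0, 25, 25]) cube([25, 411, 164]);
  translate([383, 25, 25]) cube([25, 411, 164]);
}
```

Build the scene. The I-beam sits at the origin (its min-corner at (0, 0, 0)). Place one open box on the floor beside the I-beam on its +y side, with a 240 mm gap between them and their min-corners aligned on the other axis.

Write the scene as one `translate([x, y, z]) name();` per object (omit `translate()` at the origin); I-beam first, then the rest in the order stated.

I_beam();
translate([0, 384, 0]) open_box();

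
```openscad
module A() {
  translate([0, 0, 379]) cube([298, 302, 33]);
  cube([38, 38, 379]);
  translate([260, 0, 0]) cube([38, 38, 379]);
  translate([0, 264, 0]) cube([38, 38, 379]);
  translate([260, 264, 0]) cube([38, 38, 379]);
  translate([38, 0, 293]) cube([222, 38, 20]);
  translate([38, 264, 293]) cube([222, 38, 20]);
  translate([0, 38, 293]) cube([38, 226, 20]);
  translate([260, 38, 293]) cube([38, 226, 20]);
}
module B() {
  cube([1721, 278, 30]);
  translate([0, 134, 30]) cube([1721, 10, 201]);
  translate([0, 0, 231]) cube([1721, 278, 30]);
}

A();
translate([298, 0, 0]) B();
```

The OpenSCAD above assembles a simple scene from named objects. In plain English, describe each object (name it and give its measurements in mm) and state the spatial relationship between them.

A is a four-legged stool. The seat is a 298×302×33 mm slab whose top surface is at z = 412 mm; four square legs, each 38×38 mm in cross-section, run from the floor (z = 0) to the underside of the seat, each flush with a corner of the seat. Four stretchers, 38 mm wide and 20 mm tall, connect adjacent legs with their undersides at z = 293 mm, each running between the inner faces of the legs it joins and aligned with the legs' outer faces on the other axis.

B is an I-beam lying along x, 1721 mm long. Overall section height 261 mm. Two flanges 278 mm wide (y) and 30 mm thick, one on the floor and one at the top; a web 10 mm thick runs between them, centred on the flange width.

The I-beam is against the stool's +x side, with their −y faces flush.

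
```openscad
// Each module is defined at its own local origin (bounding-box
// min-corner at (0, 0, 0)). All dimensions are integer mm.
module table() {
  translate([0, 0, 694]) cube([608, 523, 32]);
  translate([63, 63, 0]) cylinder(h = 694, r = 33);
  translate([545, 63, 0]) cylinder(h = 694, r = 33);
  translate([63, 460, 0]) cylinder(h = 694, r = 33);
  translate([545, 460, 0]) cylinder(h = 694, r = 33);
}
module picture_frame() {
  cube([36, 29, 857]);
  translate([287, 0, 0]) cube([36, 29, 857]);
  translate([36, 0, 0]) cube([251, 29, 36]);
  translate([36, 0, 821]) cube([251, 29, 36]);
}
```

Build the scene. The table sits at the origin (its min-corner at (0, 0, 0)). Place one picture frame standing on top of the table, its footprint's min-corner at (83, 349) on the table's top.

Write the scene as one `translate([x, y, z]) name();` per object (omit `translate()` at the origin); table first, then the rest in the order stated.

table();
translate([83, 349, 726]) picture_frame();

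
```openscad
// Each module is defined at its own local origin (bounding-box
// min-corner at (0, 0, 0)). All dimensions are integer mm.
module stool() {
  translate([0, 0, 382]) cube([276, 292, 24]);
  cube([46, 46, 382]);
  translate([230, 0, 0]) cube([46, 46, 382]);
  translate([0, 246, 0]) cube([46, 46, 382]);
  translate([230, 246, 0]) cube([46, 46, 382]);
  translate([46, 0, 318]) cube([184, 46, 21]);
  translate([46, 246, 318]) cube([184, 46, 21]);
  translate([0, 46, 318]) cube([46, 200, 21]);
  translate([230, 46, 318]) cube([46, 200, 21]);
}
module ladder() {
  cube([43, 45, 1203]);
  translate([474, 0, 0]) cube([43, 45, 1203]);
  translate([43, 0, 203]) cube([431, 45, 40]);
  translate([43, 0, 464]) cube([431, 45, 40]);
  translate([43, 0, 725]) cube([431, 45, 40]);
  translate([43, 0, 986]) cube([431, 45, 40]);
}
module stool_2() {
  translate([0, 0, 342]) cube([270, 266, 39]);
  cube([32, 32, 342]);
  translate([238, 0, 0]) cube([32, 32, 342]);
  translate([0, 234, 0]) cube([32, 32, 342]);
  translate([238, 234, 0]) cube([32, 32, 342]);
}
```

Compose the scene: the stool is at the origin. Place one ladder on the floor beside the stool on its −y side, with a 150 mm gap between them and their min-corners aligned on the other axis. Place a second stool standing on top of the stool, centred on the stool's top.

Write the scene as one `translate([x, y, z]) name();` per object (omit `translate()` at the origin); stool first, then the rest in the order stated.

stool();
translate([0, -195, 0]) ladder();
translate([3, 13, 406]) stool_2();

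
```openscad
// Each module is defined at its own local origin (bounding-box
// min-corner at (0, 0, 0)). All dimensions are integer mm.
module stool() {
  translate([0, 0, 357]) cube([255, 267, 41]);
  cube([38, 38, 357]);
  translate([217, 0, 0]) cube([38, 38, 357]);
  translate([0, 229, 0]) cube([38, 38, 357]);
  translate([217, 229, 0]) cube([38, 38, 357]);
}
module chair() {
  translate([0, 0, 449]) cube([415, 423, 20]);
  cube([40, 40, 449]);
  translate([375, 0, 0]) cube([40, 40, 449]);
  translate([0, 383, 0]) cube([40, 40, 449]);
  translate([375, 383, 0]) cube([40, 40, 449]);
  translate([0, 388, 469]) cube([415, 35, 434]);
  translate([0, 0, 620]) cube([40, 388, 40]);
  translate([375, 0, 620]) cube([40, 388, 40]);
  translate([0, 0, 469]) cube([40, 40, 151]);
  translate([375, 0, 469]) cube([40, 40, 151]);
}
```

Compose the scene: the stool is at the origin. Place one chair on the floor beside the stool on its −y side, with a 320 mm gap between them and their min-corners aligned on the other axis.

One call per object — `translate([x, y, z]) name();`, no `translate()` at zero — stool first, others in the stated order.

stool();
translate([0, -743, 0]) chair();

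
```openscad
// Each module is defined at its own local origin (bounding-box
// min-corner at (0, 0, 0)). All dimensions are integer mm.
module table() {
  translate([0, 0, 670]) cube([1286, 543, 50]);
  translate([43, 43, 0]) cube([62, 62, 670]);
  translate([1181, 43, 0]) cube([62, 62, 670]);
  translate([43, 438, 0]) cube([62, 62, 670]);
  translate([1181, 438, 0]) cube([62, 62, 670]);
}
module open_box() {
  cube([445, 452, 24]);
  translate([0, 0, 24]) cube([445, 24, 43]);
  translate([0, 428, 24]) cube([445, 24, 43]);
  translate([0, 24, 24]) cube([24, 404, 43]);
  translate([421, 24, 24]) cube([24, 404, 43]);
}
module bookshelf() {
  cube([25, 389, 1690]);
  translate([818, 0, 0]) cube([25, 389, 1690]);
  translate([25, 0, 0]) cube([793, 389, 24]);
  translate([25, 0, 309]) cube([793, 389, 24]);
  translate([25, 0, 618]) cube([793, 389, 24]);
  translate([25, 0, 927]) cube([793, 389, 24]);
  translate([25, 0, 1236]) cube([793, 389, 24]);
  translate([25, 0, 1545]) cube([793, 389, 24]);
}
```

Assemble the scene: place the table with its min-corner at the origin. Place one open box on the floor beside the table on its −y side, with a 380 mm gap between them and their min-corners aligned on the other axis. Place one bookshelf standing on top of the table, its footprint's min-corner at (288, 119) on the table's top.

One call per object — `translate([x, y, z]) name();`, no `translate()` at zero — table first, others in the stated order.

table();
translate([0, -832, 0]) open_box();
translate([288, 119, 720]) bookshelf();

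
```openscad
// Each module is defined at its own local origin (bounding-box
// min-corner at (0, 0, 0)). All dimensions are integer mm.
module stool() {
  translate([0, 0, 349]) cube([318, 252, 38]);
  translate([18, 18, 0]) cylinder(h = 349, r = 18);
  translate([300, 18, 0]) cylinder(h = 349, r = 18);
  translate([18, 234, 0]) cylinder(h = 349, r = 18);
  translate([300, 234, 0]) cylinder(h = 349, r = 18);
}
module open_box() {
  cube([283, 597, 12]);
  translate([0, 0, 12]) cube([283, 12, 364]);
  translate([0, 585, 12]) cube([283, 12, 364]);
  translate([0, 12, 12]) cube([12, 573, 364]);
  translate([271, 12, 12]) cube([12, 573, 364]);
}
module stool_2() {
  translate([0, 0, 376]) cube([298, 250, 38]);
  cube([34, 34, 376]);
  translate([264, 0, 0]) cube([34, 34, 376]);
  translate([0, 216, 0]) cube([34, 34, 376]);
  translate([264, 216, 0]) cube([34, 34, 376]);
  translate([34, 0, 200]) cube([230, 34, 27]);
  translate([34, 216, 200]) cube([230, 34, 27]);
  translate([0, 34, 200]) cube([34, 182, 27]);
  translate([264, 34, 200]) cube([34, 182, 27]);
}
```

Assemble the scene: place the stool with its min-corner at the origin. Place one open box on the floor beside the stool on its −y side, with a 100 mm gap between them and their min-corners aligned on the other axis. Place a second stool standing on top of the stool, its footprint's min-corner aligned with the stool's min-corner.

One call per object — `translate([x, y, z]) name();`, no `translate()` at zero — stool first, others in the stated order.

stool();
translate([0, -697, 0]) open_box();
translate([0, 0, 387]) stool_2();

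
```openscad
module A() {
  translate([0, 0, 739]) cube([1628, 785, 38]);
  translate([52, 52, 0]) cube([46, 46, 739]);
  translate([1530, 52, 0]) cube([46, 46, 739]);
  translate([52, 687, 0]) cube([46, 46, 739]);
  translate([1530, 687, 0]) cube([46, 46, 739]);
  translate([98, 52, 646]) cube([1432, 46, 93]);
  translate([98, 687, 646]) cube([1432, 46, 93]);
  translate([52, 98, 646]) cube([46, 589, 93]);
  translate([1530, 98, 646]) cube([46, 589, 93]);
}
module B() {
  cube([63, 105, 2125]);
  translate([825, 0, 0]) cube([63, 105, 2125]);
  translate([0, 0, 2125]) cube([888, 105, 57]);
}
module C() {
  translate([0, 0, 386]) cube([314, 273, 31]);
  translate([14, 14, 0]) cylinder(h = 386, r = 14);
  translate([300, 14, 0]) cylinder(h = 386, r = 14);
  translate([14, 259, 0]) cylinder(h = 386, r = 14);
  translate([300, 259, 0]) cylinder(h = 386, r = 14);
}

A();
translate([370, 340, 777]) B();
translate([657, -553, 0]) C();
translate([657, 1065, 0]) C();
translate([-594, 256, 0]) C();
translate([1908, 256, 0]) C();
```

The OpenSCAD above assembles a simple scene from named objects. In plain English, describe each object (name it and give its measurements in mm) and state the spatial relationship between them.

A is a rectangular dining table. The top is 1628×785×38 mm with its upper surface at z = 777 mm. It stands on four 46×46 mm square legs, each inset 52 mm from the nearest pair of top edges, running from the floor to the underside of the top. Four apron rails, 46 mm thick and 93 mm tall, run between adjacent legs with their top edges flush with the underside of the top and their outer faces flush with the legs' outer faces.

B is a door frame. The clear opening is 762 mm wide and 2125 mm high. Two 63 mm wide jambs, 105 mm deep, stand either side of the opening from the floor to the top of the opening. A 57 mm thick head sits across the top of both jambs, spanning the full outside width of the frame.

C is a four-legged stool. The seat is a 314×273×31 mm slab whose top surface is at z = 417 mm; four round legs, each 28 mm in diameter, run from the floor (z = 0) to the underside of the seat, each leg's axis is inset half a diameter from the nearest pair of seat edges (so the leg's bounding box is flush with the corner).

The door frame is on top of the table, centred. Four stools sit around the table at the −y, +y, −x, +x sides.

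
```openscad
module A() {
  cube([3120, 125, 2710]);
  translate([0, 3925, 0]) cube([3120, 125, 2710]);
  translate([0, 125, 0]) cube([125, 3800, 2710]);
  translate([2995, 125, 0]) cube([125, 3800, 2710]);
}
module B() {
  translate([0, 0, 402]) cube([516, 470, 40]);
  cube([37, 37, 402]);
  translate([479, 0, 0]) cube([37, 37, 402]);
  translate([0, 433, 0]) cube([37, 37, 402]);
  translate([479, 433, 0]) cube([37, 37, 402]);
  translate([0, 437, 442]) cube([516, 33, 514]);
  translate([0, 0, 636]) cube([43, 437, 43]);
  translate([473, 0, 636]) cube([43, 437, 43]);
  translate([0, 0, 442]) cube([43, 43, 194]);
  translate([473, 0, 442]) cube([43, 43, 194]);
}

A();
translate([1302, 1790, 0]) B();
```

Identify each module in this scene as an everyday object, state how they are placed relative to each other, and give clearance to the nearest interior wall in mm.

A is a house frame. B is a chair. The chair sits inside the house frame, centred. The clearance to the nearest interior wall is 1177 mm.

Clearances: x = 1177, y = 1665; minimum 1177 mm.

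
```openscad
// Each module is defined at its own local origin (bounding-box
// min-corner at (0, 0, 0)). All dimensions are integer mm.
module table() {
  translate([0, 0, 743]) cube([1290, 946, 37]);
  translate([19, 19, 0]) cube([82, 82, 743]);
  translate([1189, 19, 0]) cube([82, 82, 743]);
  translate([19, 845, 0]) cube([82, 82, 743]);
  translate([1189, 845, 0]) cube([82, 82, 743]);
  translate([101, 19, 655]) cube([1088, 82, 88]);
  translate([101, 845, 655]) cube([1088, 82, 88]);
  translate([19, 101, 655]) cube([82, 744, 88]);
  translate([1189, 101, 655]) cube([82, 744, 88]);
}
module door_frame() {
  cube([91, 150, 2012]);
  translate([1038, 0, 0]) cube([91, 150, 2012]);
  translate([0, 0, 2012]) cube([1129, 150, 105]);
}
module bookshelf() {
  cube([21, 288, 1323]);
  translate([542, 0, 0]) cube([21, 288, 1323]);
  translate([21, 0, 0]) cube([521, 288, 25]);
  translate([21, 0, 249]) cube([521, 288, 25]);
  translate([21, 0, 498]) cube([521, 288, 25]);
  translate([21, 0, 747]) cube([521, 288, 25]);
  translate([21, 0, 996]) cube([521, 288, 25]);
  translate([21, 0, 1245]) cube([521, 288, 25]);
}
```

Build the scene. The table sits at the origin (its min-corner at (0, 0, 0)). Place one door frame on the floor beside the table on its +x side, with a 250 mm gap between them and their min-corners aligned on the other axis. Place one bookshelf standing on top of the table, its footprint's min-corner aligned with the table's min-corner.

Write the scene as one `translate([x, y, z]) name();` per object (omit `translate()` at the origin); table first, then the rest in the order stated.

table();
translate([1540, 0, 0]) door_frame();
translate([0, 0, 780]) bookshelf();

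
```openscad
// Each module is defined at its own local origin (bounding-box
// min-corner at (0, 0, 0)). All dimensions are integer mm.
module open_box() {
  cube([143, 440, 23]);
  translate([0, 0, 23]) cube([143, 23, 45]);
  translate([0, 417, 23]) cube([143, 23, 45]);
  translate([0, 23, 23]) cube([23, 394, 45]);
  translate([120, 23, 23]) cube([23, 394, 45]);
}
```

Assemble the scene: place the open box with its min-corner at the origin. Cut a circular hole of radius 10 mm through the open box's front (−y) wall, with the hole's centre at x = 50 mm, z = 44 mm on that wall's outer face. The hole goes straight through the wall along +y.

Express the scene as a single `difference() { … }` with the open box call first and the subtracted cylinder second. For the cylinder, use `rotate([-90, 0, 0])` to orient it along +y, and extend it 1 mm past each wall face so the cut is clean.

difference() {
  open_box();
  translate([50, -1, 44]) rotate([-90, 0, 0]) cylinder(h = 25, r = 10);
}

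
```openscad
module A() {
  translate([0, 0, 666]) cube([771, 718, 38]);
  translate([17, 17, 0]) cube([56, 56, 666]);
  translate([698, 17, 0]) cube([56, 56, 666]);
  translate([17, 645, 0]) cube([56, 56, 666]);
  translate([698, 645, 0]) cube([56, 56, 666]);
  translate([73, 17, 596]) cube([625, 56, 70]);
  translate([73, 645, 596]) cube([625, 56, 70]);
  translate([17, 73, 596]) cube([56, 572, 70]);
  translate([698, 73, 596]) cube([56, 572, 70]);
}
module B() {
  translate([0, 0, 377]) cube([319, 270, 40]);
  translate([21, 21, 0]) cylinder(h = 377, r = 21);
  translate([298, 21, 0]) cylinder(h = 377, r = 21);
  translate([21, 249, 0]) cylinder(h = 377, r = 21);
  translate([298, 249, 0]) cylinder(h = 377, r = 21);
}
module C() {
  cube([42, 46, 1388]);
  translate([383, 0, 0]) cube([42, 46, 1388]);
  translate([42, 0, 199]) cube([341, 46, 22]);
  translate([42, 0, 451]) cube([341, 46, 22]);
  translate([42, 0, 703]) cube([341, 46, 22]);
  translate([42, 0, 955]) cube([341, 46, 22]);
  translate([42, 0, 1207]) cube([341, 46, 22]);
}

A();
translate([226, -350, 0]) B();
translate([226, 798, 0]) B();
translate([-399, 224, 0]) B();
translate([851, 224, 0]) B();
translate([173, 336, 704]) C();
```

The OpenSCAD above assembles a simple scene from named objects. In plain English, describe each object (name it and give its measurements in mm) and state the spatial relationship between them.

A is a rectangular dining table. The top is 771×718×38 mm with its upper surface at z = 704 mm. It stands on four 56×56 mm square legs, each inset 17 mm from the nearest pair of top edges, running from the floor to the underside of the top. Four apron rails, 56 mm thick and 70 mm tall, run between adjacent legs with their top edges flush with the underside of the top and their outer faces flush with the legs' outer faces.

B is a simple wooden stool: a rectangular seat 319 mm (x) by 270 mm (y), 40 mm thick, top face at z = 417 mm, on four round legs, each 42 mm in diameter. The legs rest on z = 0, each leg's axis is inset half a diameter from the nearest pair of seat edges (so the leg's bounding box is flush with the corner).

C is a straight ladder. Two 42×46 mm vertical rails, 1388 mm tall, stand 425 mm apart (outside-to-outside) with their front faces coplanar on the −y side. 5 rungs, each 46 mm deep and 22 mm tall, span between the inner faces of the rails, front faces flush with the rails. The lowest rung's underside is at z = 199 mm and rungs are spaced 252 mm apart (underside to underside).

Four stools sit around the table at the −y, +y, −x, +x sides. The ladder is on top of the table, centred.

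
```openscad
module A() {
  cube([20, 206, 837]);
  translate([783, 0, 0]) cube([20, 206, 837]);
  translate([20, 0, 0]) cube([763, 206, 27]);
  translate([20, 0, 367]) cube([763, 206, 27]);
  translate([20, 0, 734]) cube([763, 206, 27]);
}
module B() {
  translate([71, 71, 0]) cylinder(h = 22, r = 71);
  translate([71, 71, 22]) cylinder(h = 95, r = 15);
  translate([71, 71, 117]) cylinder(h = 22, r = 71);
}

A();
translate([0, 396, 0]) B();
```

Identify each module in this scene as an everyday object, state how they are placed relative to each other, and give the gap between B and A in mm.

The spool's nearest face is 190 mm from the bookshelf's +y face.

A is a bookshelf. B is a spool. The spool is on the floor beside the bookshelf on its +y side. The gap between the spool and the bookshelf is 190 mm.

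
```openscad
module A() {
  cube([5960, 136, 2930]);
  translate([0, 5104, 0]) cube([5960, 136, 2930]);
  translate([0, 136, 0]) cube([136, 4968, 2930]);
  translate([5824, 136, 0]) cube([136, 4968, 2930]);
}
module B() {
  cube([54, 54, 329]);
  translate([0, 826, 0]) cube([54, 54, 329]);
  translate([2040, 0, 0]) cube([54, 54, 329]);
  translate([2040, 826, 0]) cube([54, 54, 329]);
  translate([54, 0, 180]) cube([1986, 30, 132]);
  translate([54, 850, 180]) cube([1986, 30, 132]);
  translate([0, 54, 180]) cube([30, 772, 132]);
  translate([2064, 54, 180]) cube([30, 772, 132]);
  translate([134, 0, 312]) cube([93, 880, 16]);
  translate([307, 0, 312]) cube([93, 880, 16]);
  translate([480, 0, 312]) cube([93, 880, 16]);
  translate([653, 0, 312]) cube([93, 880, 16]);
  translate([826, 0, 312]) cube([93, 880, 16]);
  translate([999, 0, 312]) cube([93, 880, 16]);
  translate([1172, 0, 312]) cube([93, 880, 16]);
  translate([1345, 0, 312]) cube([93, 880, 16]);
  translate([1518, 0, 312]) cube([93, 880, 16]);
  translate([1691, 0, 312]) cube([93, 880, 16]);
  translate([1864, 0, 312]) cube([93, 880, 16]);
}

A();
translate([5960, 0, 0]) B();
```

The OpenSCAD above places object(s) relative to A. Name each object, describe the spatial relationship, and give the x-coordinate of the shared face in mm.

The house frame's +x face and the bed frame's −x face are both at x = 5960 mm.

A is a house frame. B is a bed frame. The bed frame is against the house frame's +x side, with their −y faces flush. The x-coordinate of the shared face is 5960 mm.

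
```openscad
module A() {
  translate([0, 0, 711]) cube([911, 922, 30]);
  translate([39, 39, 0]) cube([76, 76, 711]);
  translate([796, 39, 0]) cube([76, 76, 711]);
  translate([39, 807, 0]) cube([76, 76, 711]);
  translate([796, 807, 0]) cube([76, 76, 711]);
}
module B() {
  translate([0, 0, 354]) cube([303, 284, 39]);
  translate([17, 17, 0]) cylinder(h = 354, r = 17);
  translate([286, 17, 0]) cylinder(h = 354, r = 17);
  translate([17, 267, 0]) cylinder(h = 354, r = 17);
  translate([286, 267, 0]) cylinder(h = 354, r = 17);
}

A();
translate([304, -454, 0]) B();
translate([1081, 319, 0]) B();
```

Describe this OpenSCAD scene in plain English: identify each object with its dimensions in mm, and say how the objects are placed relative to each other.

A is a rectangular dining table. The top is 911×922×30 mm with its upper surface at z = 741 mm. It stands on four 76×76 mm square legs, each inset 39 mm from the nearest pair of top edges, running from the floor to the underside of the top.

B is a simple wooden stool: a rectangular seat 303 mm (x) by 284 mm (y), 39 mm thick, top face at z = 393 mm, on four round legs, each 34 mm in diameter. The legs rest on z = 0, each leg's axis is inset half a diameter from the nearest pair of seat edges (so the leg's bounding box is flush with the corner).

Two stools sit around the table at the −y, +x sides.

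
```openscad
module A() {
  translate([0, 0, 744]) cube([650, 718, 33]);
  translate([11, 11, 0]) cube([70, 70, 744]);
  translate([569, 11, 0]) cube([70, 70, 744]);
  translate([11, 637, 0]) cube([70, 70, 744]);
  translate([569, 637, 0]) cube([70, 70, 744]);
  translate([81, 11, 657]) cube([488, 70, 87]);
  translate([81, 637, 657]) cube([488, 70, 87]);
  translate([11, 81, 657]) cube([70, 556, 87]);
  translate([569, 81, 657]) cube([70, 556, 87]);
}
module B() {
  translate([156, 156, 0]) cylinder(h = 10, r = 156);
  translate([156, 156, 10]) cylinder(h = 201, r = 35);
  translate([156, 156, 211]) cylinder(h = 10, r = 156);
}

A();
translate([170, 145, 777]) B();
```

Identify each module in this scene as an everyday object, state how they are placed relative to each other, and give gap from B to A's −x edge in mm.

A is a table. B is a spool. The spool is on top of the table. The gap from the spool to the table's −x edge is 170 mm.

The spool's min-x is at 170; the table's min-x is 0; gap = 170 mm.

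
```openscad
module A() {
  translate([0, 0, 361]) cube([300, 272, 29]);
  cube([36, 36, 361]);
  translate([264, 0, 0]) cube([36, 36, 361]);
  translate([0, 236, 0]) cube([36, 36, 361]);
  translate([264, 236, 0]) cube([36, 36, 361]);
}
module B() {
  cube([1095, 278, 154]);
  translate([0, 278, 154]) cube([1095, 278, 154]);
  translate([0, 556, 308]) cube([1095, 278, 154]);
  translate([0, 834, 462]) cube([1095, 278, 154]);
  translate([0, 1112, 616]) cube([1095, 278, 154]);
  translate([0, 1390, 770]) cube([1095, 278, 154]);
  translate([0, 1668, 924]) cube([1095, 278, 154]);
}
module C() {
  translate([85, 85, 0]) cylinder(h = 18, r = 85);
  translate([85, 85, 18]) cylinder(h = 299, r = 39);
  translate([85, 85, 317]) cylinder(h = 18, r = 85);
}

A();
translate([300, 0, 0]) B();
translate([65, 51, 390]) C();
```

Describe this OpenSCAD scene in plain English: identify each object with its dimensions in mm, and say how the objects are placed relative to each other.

A is a four-legged stool. The seat is 300×272 mm, 29 mm thick, top at z = 390 mm. It stands on four square legs, each 36×36 mm in cross-section, from z = 0 to the seat underside, each flush with a corner of the seat.

B is a run of 7 identical solid stair steps. Each tread is 1095×278 mm and each step block is 154 mm high. Step 1 rests on the floor; step k is offset from step 1 by (k−1)×278 mm in y and (k−1)×154 mm in z.

C is a spool: two coaxial disc flanges of radius 85 mm and thickness 18 mm, joined by a core cylinder of radius 39 mm and height 299 mm. The lower flange rests on z = 0 and the three cylinders share a vertical axis.

The staircase is against the stool's +x side, with their −y faces flush. The spool is on top of the stool, centred.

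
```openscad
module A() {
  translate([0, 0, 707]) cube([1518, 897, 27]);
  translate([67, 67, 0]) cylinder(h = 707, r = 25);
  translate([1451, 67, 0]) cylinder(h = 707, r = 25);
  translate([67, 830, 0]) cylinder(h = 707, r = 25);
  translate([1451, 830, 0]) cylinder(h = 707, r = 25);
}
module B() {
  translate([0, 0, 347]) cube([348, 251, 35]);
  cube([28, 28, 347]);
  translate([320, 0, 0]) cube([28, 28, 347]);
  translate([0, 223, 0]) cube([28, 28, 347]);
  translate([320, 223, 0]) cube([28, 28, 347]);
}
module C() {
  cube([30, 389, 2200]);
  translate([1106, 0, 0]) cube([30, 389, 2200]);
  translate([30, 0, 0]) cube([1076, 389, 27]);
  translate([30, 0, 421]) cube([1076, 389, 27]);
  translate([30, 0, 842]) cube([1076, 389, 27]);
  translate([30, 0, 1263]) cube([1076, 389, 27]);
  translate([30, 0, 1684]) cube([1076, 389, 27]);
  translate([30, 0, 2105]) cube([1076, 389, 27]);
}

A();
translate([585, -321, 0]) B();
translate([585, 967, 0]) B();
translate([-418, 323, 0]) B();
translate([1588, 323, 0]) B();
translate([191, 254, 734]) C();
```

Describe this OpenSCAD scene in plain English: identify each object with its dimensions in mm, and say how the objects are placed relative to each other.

A is a rectangular dining table. The top is 1518×897×27 mm with its upper surface at z = 734 mm. It stands on four round legs of 50 mm diameter, each leg's bounding box inset 42 mm from the nearest pair of top edges, running from the floor to the underside of the top.

B is a four-legged stool. The seat is 348×251 mm, 35 mm thick, top at z = 382 mm. It stands on four square legs, each 28×28 mm in cross-section, from z = 0 to the seat underside, each flush with a corner of the seat.

C is an open bookshelf. Two side panels, each 30 mm thick, 389 mm deep and 2200 mm tall, stand 1136 mm apart (outside-to-outside). Between them sit 6 shelves, each 27 mm thick and 389 mm deep, spanning the full gap between the sides. The bottom shelf rests on the floor (its underside at z = 0) and the clear gap between one shelf's top and the next shelf's underside is 394 mm.

Four stools sit around the table at the −y, +y, −x, +x sides. The bookshelf is on top of the table, centred.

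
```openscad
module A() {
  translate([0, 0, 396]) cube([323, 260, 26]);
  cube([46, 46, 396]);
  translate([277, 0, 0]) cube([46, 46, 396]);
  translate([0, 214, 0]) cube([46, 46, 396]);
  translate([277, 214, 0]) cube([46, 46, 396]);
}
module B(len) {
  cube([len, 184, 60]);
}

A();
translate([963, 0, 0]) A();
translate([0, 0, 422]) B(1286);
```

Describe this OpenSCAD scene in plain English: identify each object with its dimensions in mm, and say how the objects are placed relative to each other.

A is a simple wooden stool: a rectangular seat 323 mm (x) by 260 mm (y), 26 mm thick, top face at z = 422 mm, on four square legs, each 46×46 mm in cross-section. The legs rest on z = 0, each flush with a corner of the seat.

B is a rectangular beam 1286 mm long (x), 184 mm deep (y), 60 mm thick (z).

The beam spans the tops of two stools placed 640 mm apart, resting at z = 422 mm.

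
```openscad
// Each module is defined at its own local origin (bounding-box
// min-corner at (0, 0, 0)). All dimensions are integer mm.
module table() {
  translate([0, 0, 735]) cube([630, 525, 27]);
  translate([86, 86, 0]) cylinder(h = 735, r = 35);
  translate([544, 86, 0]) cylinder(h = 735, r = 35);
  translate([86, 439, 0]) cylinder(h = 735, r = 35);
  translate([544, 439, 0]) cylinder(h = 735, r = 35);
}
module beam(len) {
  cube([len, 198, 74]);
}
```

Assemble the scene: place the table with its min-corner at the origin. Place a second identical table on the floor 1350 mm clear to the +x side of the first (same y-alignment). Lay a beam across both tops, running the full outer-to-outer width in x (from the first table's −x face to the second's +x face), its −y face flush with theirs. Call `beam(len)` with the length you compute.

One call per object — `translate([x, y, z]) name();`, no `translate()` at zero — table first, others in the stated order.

table();
translate([1980, 0, 0]) table();
translate([0, 0, 762]) beam(2610);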